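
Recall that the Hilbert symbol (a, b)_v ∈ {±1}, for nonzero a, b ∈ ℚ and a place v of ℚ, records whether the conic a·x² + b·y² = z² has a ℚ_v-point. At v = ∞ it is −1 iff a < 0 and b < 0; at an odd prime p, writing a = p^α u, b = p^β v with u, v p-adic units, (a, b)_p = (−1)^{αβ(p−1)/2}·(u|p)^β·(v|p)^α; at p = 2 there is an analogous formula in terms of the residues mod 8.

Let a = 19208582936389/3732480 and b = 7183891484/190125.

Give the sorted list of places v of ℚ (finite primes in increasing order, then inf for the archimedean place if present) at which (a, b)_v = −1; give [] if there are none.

[7, 29]

(a, b) ≡ (23345, 256795) mod (ℚ^×)²; places V = {2, 3, 5, 7, 11, 13, 17, 23, 29, ∞}.
(a,b)_23: α=1, u≡1; β=1, v≡7 (mod 23); (1|23)=+1, (7|23)=-1; sign (−1)^1·+1^1·-1^1 = +1.
(a,b)_3: α=-6, u≡2; β=-2, v≡1 (mod 3); (2|3)=-1, (1|3)=+1; sign (−1)^0·-1^-2·+1^-6 = +1.
(a,b)_∞: sgn(23345)=+, sgn(256795)=+, so +1.
(a,b)_29: α=1, u≡5; β=1, v≡18 (mod 29); (5|29)=+1, (18|29)=-1; sign (−1)^0·+1^1·-1^1 = -1.
(a,b)_13: α=0, u≡12; β=-2, v≡6 (mod 13); (12|13)=+1, (6|13)=-1; sign (−1)^0·+1^-2·-1^0 = +1.
(a,b)_11: α=2, u≡4; β=3, v≡5 (mod 11); (4|11)=+1, (5|11)=+1; sign (−1)^0·+1^3·+1^2 = +1.
(a,b)_2: α=-10, β=2; u≡1, v≡3 (mod 8); ε(u)ε(v)=0·1, αω(v)=-10·1, βω(u)=2·0; sum ≡ 0  ⇒  +1.
(a,b)_7: α=7, u≡5; β=1, v≡6 (mod 7); (5|7)=-1, (6|7)=-1; sign (−1)^1·-1^1·-1^7 = -1.
(a,b)_5: α=-1, u≡4; β=-3, v≡4 (mod 5); (4|5)=+1, (4|5)=+1; sign (−1)^0·+1^-3·+1^-1 = +1.
(a,b)_17: α=2, u≡1; β=2, v≡6 (mod 17); (1|17)=+1, (6|17)=-1; sign (−1)^0·+1^2·-1^2 = +1.
|Ram(23345, 256795)| = 2, even; anisotropic at {7, 29}.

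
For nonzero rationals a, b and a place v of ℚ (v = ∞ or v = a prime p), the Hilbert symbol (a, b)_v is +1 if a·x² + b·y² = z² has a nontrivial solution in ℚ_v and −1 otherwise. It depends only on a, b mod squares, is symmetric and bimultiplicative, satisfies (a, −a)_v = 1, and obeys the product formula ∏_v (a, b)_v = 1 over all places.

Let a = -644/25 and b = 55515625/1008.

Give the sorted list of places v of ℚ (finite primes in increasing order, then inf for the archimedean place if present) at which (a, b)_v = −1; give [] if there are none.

(a, b) ≡ (-161, 24871) mod (ℚ^×)²; places V = {2, 3, 5, 7, 11, 17, 19, 23, ∞}.
(a,b)_2: α=2, β=-4; u≡7, v≡7 (mod 8); ε(u)ε(v)=1·1, αω(v)=2·0, βω(u)=-4·0; sum ≡ 1  ⇒  -1.
(a,b)_11: α=0, u≡9; β=1, v≡6 (mod 11); (9|11)=+1, (6|11)=-1; sign (−1)^0·+1^1·-1^0 = +1.
(a,b)_∞: sgn(-161)=−, sgn(24871)=+, so +1.
(a,b)_5: α=-2, u≡1; β=6, v≡1 (mod 5); (1|5)=+1, (1|5)=+1; sign (−1)^0·+1^6·+1^-2 = +1.
(a,b)_17: α=0, u≡13; β=1, v≡2 (mod 17); (13|17)=+1, (2|17)=+1; sign (−1)^0·+1^1·+1^0 = +1.
(a,b)_7: α=1, u≡5; β=-1, v≡1 (mod 7); (5|7)=-1, (1|7)=+1; sign (−1)^1·-1^-1·+1^1 = +1.
(a,b)_3: α=0, u≡1; β=-2, v≡1 (mod 3); (1|3)=+1, (1|3)=+1; sign (−1)^0·+1^-2·+1^0 = +1.
(a,b)_23: α=1, u≡9; β=0, v≡1 (mod 23); (9|23)=+1, (1|23)=+1; sign (−1)^0·+1^0·+1^1 = +1.
(a,b)_19: α=0, u≡13; β=1, v≡17 (mod 19); (13|19)=-1, (17|19)=+1; sign (−1)^0·-1^1·+1^0 = -1.
|Ram(-161, 24871)| = 2, even; anisotropic at {2, 19}.

[2, 19]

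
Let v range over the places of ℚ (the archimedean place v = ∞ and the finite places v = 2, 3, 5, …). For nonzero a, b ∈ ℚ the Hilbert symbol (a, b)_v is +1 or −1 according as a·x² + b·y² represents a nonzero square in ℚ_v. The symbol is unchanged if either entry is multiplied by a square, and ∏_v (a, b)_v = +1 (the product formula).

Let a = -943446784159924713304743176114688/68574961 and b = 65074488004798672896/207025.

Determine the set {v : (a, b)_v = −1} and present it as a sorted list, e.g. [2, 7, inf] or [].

[2, 37]

(a, b) ≡ (-98642, 31) mod (ℚ^×)²; places V = {2, 3, 5, 7, 13, 17, 29, 31, 37, 43, 53, ∞}.
(a,b)_37: α=3, u≡35; β=2, v≡5 (mod 37); (35|37)=-1, (5|37)=-1; sign (−1)^0·-1^2·-1^3 = -1.
(a,b)_3: α=4, u≡1; β=6, v≡1 (mod 3); (1|3)=+1, (1|3)=+1; sign (−1)^0·+1^6·+1^4 = +1.
(a,b)_53: α=2, u≡46; β=0, v≡34 (mod 53); (46|53)=+1, (34|53)=-1; sign (−1)^0·+1^0·-1^2 = +1.
(a,b)_17: α=4, u≡8; β=2, v≡11 (mod 17); (8|17)=+1, (11|17)=-1; sign (−1)^0·+1^2·-1^4 = +1.
(a,b)_5: α=0, u≡2; β=-2, v≡1 (mod 5); (2|5)=-1, (1|5)=+1; sign (−1)^0·-1^-2·+1^0 = +1.
(a,b)_13: α=-4, u≡8; β=-2, v≡5 (mod 13); (8|13)=-1, (5|13)=-1; sign (−1)^0·-1^-2·-1^-4 = +1.
(a,b)_2: α=9, β=12; u≡7, v≡7 (mod 8); ε(u)ε(v)=1·1, αω(v)=9·0, βω(u)=12·0; sum ≡ 1  ⇒  -1.
(a,b)_31: α=5, u≡15; β=3, v≡20 (mod 31); (15|31)=-1, (20|31)=+1; sign (−1)^1·-1^3·+1^5 = +1.
(a,b)_7: α=-4, u≡1; β=-2, v≡5 (mod 7); (1|7)=+1, (5|7)=-1; sign (−1)^0·+1^-2·-1^-4 = +1.
(a,b)_29: α=2, u≡23; β=0, v≡27 (mod 29); (23|29)=+1, (27|29)=-1; sign (−1)^0·+1^0·-1^2 = +1.
(a,b)_43: α=3, u≡5; β=2, v≡9 (mod 43); (5|43)=-1, (9|43)=+1; sign (−1)^0·-1^2·+1^3 = +1.
(a,b)_∞: sgn(-98642)=−, sgn(31)=+, so +1.
Ram(-98642, 31) = {2, 37}; no ℚ_2-point on the conic.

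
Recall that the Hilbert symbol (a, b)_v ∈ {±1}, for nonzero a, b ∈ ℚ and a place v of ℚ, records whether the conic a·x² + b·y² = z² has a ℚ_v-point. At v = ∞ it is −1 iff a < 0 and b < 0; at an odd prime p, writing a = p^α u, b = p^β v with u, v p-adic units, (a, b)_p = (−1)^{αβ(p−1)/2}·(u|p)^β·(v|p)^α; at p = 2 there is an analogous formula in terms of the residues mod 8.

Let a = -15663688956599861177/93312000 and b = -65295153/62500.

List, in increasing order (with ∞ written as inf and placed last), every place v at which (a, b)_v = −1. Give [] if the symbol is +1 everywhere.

[2, 5, 7, 31, 37, inf]

Mod squares: a ≡ -2127685, b ≡ -2233. Check v ∈ {∞, 2, 3, 5, 7, 11, 13, 19, 29, 31, 37, 53}.
v=2: v_2(a)=-10, v_2(b)=-2; units ≡ 3, 7 (mod 8); ε·ε+αω+βω = 1·1+-10·0+-2·1 ≡ 1  ⇒  (a,b)_2 = -1.
v=53: a=53^1·(≡15), b=53^0·(≡4) mod 53; (15|53)=+1, (4|53)=+1; (−1)^{1·0·26}·(+1)^0·(+1)^1 = +1.
v=∞: -2127685 < 0 and -2233 < 0  ⇒  (a,b)_∞ = -1.
v=19: a=19^2·(≡1), b=19^2·(≡5) mod 19; (1|19)=+1, (5|19)=+1; (−1)^{2·2·9}·(+1)^2·(+1)^2 = +1.
v=11: a=11^4·(≡4), b=11^1·(≡2) mod 11; (4|11)=+1, (2|11)=-1; (−1)^{4·1·5}·(+1)^1·(-1)^4 = +1.
v=7: a=7^3·(≡3), b=7^1·(≡5) mod 7; (3|7)=-1, (5|7)=-1; (−1)^{3·1·3}·(-1)^1·(-1)^3 = -1.
v=29: a=29^2·(≡22), b=29^1·(≡18) mod 29; (22|29)=+1, (18|29)=-1; (−1)^{2·1·14}·(+1)^1·(-1)^2 = +1.
v=37: a=37^1·(≡4), b=37^0·(≡6) mod 37; (4|37)=+1, (6|37)=-1; (−1)^{1·0·18}·(+1)^0·(-1)^1 = -1.
v=13: a=13^2·(≡3), b=13^0·(≡10) mod 13; (3|13)=+1, (10|13)=+1; (−1)^{2·0·6}·(+1)^0·(+1)^2 = +1.
v=3: a=3^-6·(≡2), b=3^4·(≡2) mod 3; (2|3)=-1, (2|3)=-1; (−1)^{-6·4·1}·(-1)^4·(-1)^-6 = +1.
v=5: a=5^-3·(≡3), b=5^-6·(≡3) mod 5; (3|5)=-1, (3|5)=-1; (−1)^{-3·-6·2}·(-1)^-6·(-1)^-3 = -1.
v=31: a=31^1·(≡26), b=31^0·(≡29) mod 31; (26|31)=-1, (29|31)=-1; (−1)^{1·0·15}·(-1)^0·(-1)^1 = -1.
(-2127685, -2233 / ℚ) ramifies at {2, 5, 7, 31, 37, ∞}: a division algebra.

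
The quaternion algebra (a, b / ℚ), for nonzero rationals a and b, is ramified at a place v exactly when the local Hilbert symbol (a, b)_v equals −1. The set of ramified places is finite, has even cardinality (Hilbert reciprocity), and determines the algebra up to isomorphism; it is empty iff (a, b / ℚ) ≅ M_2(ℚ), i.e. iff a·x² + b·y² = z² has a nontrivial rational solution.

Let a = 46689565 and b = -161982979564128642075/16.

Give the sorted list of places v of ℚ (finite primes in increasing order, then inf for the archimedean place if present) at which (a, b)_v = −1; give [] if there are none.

Mod squares: a ≡ 46689565, b ≡ -74307. Check v ∈ {∞, 2, 3, 5, 13, 17, 29, 31, 47}.
v=17: a=17^1·(≡10), b=17^3·(≡13) mod 17; (10|17)=-1, (13|17)=+1; (−1)^{1·3·8}·(-1)^3·(+1)^1 = -1.
v=47: a=47^1·(≡3), b=47^3·(≡36) mod 47; (3|47)=+1, (36|47)=+1; (−1)^{1·3·23}·(+1)^3·(+1)^1 = -1.
v=13: a=13^1·(≡8), b=13^2·(≡4) mod 13; (8|13)=-1, (4|13)=+1; (−1)^{1·2·6}·(-1)^2·(+1)^1 = +1.
v=2: v_2(a)=0, v_2(b)=-4; units ≡ 5, 5 (mod 8); ε·ε+αω+βω = 0·0+0·1+-4·1 ≡ 0  ⇒  (a,b)_2 = +1.
v=∞: 46689565 > 0 and -74307 < 0  ⇒  (a,b)_∞ = +1.
v=31: a=31^1·(≡11), b=31^3·(≡29) mod 31; (11|31)=-1, (29|31)=-1; (−1)^{1·3·15}·(-1)^3·(-1)^1 = -1.
v=29: a=29^1·(≡21), b=29^2·(≡22) mod 29; (21|29)=-1, (22|29)=+1; (−1)^{1·2·14}·(-1)^2·(+1)^1 = +1.
v=5: a=5^1·(≡3), b=5^2·(≡2) mod 5; (3|5)=-1, (2|5)=-1; (−1)^{1·2·2}·(-1)^2·(-1)^1 = -1.
v=3: a=3^0·(≡1), b=3^1·(≡2) mod 3; (1|3)=+1, (2|3)=-1; (−1)^{0·1·1}·(+1)^1·(-1)^0 = +1.
Ram(46689565, -74307) = {5, 17, 31, 47}; no ℚ_5-point on the conic.

[5, 17, 31, 47]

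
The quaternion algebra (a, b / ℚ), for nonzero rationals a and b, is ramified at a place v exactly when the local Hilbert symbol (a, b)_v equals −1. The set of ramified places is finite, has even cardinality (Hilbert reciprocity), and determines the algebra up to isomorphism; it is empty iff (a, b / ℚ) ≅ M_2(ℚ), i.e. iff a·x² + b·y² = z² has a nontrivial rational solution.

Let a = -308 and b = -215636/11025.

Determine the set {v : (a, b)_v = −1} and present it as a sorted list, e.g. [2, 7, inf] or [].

[2, 7, 11, inf]

(a, b) ≡ (-77, -53909) mod (ℚ^×)²; places V = {2, 3, 5, 7, 11, 31, 37, 47, ∞}.
(a,b)_∞: sgn(-77)=−, sgn(-53909)=−, so -1.
(a,b)_47: α=0, u≡21; β=1, v≡32 (mod 47); (21|47)=+1, (32|47)=+1; sign (−1)^0·+1^1·+1^0 = +1.
(a,b)_37: α=0, u≡25; β=1, v≡19 (mod 37); (25|37)=+1, (19|37)=-1; sign (−1)^0·+1^1·-1^0 = +1.
(a,b)_5: α=0, u≡2; β=-2, v≡4 (mod 5); (2|5)=-1, (4|5)=+1; sign (−1)^0·-1^-2·+1^0 = +1.
(a,b)_2: α=2, β=2; u≡3, v≡3 (mod 8); ε(u)ε(v)=1·1, αω(v)=2·1, βω(u)=2·1; sum ≡ 1  ⇒  -1.
(a,b)_3: α=0, u≡1; β=-2, v≡1 (mod 3); (1|3)=+1, (1|3)=+1; sign (−1)^0·+1^-2·+1^0 = +1.
(a,b)_11: α=1, u≡5; β=0, v≡10 (mod 11); (5|11)=+1, (10|11)=-1; sign (−1)^0·+1^0·-1^1 = -1.
(a,b)_31: α=0, u≡2; β=1, v≡18 (mod 31); (2|31)=+1, (18|31)=+1; sign (−1)^0·+1^1·+1^0 = +1.
(a,b)_7: α=1, u≡5; β=-2, v≡6 (mod 7); (5|7)=-1, (6|7)=-1; sign (−1)^0·-1^-2·-1^1 = -1.
Ram(-77, -53909) = {2, 7, 11, ∞}; no ℚ_2-point on the conic.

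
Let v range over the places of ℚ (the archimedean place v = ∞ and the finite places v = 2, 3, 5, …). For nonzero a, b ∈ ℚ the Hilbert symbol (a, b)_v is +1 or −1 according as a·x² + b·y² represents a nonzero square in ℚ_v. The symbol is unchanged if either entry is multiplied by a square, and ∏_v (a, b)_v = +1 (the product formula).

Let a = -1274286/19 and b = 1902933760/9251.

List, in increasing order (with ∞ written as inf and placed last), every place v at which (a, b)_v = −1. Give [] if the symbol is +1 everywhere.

[2, 3, 7, 11, 13, 19]

(a, b) ≡ (-25194, 85085) mod (ℚ^×)²; places V = {2, 3, 5, 7, 11, 13, 17, 19, 29, 31, ∞}.
(a,b)_∞: sgn(-25194)=−, sgn(85085)=+, so +1.
(a,b)_5: α=0, u≡1; β=1, v≡2 (mod 5); (1|5)=+1, (2|5)=-1; sign (−1)^0·+1^1·-1^0 = +1.
(a,b)_2: α=1, β=8; u≡3, v≡5 (mod 8); ε(u)ε(v)=1·0, αω(v)=1·1, βω(u)=8·1; sum ≡ 1  ⇒  -1.
(a,b)_19: α=-1, u≡6; β=0, v≡15 (mod 19); (6|19)=+1, (15|19)=-1; sign (−1)^0·+1^0·-1^-1 = -1.
(a,b)_13: α=1, u≡4; β=1, v≡5 (mod 13); (4|13)=+1, (5|13)=-1; sign (−1)^0·+1^1·-1^1 = -1.
(a,b)_29: α=0, u≡20; β=-2, v≡4 (mod 29); (20|29)=+1, (4|29)=+1; sign (−1)^0·+1^-2·+1^0 = +1.
(a,b)_31: α=2, u≡2; β=2, v≡17 (mod 31); (2|31)=+1, (17|31)=-1; sign (−1)^0·+1^2·-1^2 = +1.
(a,b)_3: α=1, u≡2; β=0, v≡2 (mod 3); (2|3)=-1, (2|3)=-1; sign (−1)^0·-1^0·-1^1 = -1.
(a,b)_7: α=0, u≡3; β=1, v≡5 (mod 7); (3|7)=-1, (5|7)=-1; sign (−1)^0·-1^1·-1^0 = -1.
(a,b)_17: α=1, u≡6; β=1, v≡5 (mod 17); (6|17)=-1, (5|17)=-1; sign (−1)^0·-1^1·-1^1 = +1.
(a,b)_11: α=0, u≡8; β=-1, v≡7 (mod 11); (8|11)=-1, (7|11)=-1; sign (−1)^0·-1^-1·-1^0 = -1.
Ram(-25194, 85085) = {2, 3, 7, 11, 13, 19}; no ℚ_2-point on the conic.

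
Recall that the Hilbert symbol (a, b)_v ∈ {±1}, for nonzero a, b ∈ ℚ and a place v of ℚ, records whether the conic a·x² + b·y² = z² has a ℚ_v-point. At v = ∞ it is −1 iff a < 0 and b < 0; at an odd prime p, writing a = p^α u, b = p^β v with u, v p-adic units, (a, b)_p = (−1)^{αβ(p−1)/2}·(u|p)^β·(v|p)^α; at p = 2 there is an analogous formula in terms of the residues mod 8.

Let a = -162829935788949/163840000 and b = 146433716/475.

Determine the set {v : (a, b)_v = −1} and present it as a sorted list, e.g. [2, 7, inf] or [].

(a, b) ≡ (-221, 4199) mod (ℚ^×)²; places V = {2, 3, 5, 11, 13, 17, 19, 37, ∞}.
(a,b)_∞: sgn(-221)=−, sgn(4199)=+, so +1.
(a,b)_3: α=2, u≡1; β=0, v≡2 (mod 3); (1|3)=+1, (2|3)=-1; sign (−1)^0·+1^0·-1^2 = +1.
(a,b)_11: α=2, u≡2; β=2, v≡10 (mod 11); (2|11)=-1, (10|11)=-1; sign (−1)^0·-1^2·-1^2 = +1.
(a,b)_37: α=4, u≡1; β=2, v≡19 (mod 37); (1|37)=+1, (19|37)=-1; sign (−1)^0·+1^2·-1^4 = +1.
(a,b)_19: α=2, u≡17; β=-1, v≡18 (mod 19); (17|19)=+1, (18|19)=-1; sign (−1)^0·+1^-1·-1^2 = +1.
(a,b)_5: α=-4, u≡4; β=-2, v≡4 (mod 5); (4|5)=+1, (4|5)=+1; sign (−1)^0·+1^-2·+1^-4 = +1.
(a,b)_2: α=-18, β=2; u≡3, v≡7 (mod 8); ε(u)ε(v)=1·1, αω(v)=-18·0, βω(u)=2·1; sum ≡ 1  ⇒  -1.
(a,b)_17: α=1, u≡4; β=1, v≡16 (mod 17); (4|17)=+1, (16|17)=+1; sign (−1)^0·+1^1·+1^1 = +1.
(a,b)_13: α=1, u≡4; β=1, v≡5 (mod 13); (4|13)=+1, (5|13)=-1; sign (−1)^0·+1^1·-1^1 = -1.
|Ram(-221, 4199)| = 2, even; anisotropic at {2, 13}.

[2, 13]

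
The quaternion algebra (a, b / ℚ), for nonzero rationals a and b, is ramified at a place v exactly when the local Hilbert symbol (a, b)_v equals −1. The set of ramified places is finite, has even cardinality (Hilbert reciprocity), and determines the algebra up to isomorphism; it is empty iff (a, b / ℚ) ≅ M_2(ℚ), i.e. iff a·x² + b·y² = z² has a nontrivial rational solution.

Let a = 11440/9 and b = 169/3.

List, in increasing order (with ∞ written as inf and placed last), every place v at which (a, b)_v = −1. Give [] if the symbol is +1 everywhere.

[2, 5]

Mod squares: a ≡ 715, b ≡ 3. Check v ∈ {∞, 2, 3, 5, 11, 13}.
v=11: a=11^1·(≡8), b=11^0·(≡5) mod 11; (8|11)=-1, (5|11)=+1; (−1)^{1·0·5}·(-1)^0·(+1)^1 = +1.
v=∞: 715 > 0 and 3 > 0  ⇒  (a,b)_∞ = +1.
v=3: a=3^-2·(≡1), b=3^-1·(≡1) mod 3; (1|3)=+1, (1|3)=+1; (−1)^{-2·-1·1}·(+1)^-1·(+1)^-2 = +1.
v=13: a=13^1·(≡1), b=13^2·(≡9) mod 13; (1|13)=+1, (9|13)=+1; (−1)^{1·2·6}·(+1)^2·(+1)^1 = +1.
v=2: v_2(a)=4, v_2(b)=0; units ≡ 3, 3 (mod 8); ε·ε+αω+βω = 1·1+4·1+0·1 ≡ 1  ⇒  (a,b)_2 = -1.
v=5: a=5^1·(≡2), b=5^0·(≡3) mod 5; (2|5)=-1, (3|5)=-1; (−1)^{1·0·2}·(-1)^0·(-1)^1 = -1.
(715, 3 / ℚ) ramifies at {2, 5}: a division algebra.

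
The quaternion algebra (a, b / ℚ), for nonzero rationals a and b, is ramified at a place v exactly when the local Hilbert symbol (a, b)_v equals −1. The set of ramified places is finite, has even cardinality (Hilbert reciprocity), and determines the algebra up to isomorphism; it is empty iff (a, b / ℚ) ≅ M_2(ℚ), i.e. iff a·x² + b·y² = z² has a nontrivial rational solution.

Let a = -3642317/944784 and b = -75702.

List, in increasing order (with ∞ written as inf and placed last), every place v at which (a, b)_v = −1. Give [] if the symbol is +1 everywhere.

[2, inf]

(a, b) ≡ (-1517, -75702) mod (ℚ^×)²; places V = {2, 3, 7, 11, 31, 37, 41, ∞}.
(a,b)_∞: sgn(-1517)=−, sgn(-75702)=−, so -1.
(a,b)_41: α=1, u≡20; β=0, v≡25 (mod 41); (20|41)=+1, (25|41)=+1; sign (−1)^0·+1^0·+1^1 = +1.
(a,b)_31: α=0, u≡1; β=1, v≡7 (mod 31); (1|31)=+1, (7|31)=+1; sign (−1)^0·+1^1·+1^0 = +1.
(a,b)_11: α=0, u≡5; β=1, v≡4 (mod 11); (5|11)=+1, (4|11)=+1; sign (−1)^0·+1^1·+1^0 = +1.
(a,b)_3: α=-10, u≡1; β=1, v≡2 (mod 3); (1|3)=+1, (2|3)=-1; sign (−1)^0·+1^1·-1^-10 = +1.
(a,b)_7: α=4, u≡2; β=0, v≡3 (mod 7); (2|7)=+1, (3|7)=-1; sign (−1)^0·+1^0·-1^4 = +1.
(a,b)_37: α=1, u≡12; β=1, v≡26 (mod 37); (12|37)=+1, (26|37)=+1; sign (−1)^0·+1^1·+1^1 = +1.
(a,b)_2: α=-4, β=1; u≡3, v≡5 (mod 8); ε(u)ε(v)=1·0, αω(v)=-4·1, βω(u)=1·1; sum ≡ 1  ⇒  -1.
(-1517, -75702 / ℚ) ramifies at {2, ∞}: a division algebra.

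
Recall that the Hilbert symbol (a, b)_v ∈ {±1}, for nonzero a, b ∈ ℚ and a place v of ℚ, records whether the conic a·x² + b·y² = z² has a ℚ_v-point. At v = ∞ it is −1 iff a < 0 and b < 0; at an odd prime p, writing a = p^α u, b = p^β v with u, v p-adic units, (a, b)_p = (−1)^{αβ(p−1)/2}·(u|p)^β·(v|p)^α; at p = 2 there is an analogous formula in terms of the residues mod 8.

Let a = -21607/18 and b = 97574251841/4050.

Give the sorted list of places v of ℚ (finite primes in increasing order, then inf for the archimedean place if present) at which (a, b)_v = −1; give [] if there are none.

(a, b) ≡ (-43214, 418) mod (ℚ^×)²; places V = {2, 3, 5, 11, 17, 19, 31, 41, ∞}.
(a,b)_∞: sgn(-43214)=−, sgn(418)=+, so +1.
(a,b)_5: α=0, u≡1; β=-2, v≡3 (mod 5); (1|5)=+1, (3|5)=-1; sign (−1)^0·+1^-2·-1^0 = +1.
(a,b)_11: α=0, u≡9; β=1, v≡3 (mod 11); (9|11)=+1, (3|11)=+1; sign (−1)^0·+1^1·+1^0 = +1.
(a,b)_31: α=1, u≡25; β=2, v≡3 (mod 31); (25|31)=+1, (3|31)=-1; sign (−1)^0·+1^2·-1^1 = -1.
(a,b)_3: α=-2, u≡1; β=-4, v≡1 (mod 3); (1|3)=+1, (1|3)=+1; sign (−1)^0·+1^-4·+1^-2 = +1.
(a,b)_2: α=-1, β=-1; u≡1, v≡1 (mod 8); ε(u)ε(v)=0·0, αω(v)=-1·0, βω(u)=-1·0; sum ≡ 0  ⇒  +1.
(a,b)_19: α=0, u≡4; β=1, v≡8 (mod 19); (4|19)=+1, (8|19)=-1; sign (−1)^0·+1^1·-1^0 = +1.
(a,b)_41: α=1, u≡14; β=2, v≡25 (mod 41); (14|41)=-1, (25|41)=+1; sign (−1)^0·-1^2·+1^1 = +1.
(a,b)_17: α=1, u≡4; β=2, v≡3 (mod 17); (4|17)=+1, (3|17)=-1; sign (−1)^0·+1^2·-1^1 = -1.
|Ram(-43214, 418)| = 2, even; anisotropic at {17, 31}.

[17, 31]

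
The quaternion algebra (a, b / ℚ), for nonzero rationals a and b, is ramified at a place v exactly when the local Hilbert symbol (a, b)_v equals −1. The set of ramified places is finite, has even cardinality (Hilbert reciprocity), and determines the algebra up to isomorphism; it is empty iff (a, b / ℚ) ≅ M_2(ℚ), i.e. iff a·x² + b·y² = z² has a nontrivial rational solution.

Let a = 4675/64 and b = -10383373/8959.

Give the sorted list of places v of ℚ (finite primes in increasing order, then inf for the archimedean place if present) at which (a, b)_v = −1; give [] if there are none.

[7, 13]

(a, b) ≡ (187, -2660203) mod (ℚ^×)²; places V = {2, 5, 7, 11, 13, 17, 23, 31, 41, ∞}.
(a,b)_23: α=0, u≡8; β=1, v≡9 (mod 23); (8|23)=+1, (9|23)=+1; sign (−1)^0·+1^1·+1^0 = +1.
(a,b)_13: α=0, u≡5; β=1, v≡6 (mod 13); (5|13)=-1, (6|13)=-1; sign (−1)^0·-1^1·-1^0 = -1.
(a,b)_∞: sgn(187)=+, sgn(-2660203)=−, so +1.
(a,b)_7: α=0, u≡6; β=1, v≡4 (mod 7); (6|7)=-1, (4|7)=+1; sign (−1)^0·-1^1·+1^0 = -1.
(a,b)_5: α=2, u≡3; β=0, v≡3 (mod 5); (3|5)=-1, (3|5)=-1; sign (−1)^0·-1^0·-1^2 = +1.
(a,b)_41: α=0, u≡25; β=1, v≡8 (mod 41); (25|41)=+1, (8|41)=+1; sign (−1)^0·+1^1·+1^0 = +1.
(a,b)_2: α=-6, β=0; u≡3, v≡5 (mod 8); ε(u)ε(v)=1·0, αω(v)=-6·1, βω(u)=0·1; sum ≡ 0  ⇒  +1.
(a,b)_11: α=1, u≡2; β=2, v≡4 (mod 11); (2|11)=-1, (4|11)=+1; sign (−1)^0·-1^2·+1^1 = +1.
(a,b)_17: α=1, u≡12; β=-2, v≡15 (mod 17); (12|17)=-1, (15|17)=+1; sign (−1)^0·-1^-2·+1^1 = +1.
(a,b)_31: α=0, u≡28; β=-1, v≡17 (mod 31); (28|31)=+1, (17|31)=-1; sign (−1)^0·+1^-1·-1^0 = +1.
Ram(187, -2660203) = {7, 13}; no ℚ_7-point on the conic.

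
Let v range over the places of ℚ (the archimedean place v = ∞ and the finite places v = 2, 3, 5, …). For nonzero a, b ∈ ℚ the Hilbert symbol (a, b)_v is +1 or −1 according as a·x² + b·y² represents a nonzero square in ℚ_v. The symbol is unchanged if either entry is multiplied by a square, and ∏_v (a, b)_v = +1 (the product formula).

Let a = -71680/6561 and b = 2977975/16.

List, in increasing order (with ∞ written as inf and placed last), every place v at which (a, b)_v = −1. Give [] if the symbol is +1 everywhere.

[11, 13]

(a, b) ≡ (-70, 2431) mod (ℚ^×)²; places V = {2, 3, 5, 7, 11, 13, 17, ∞}.
(a,b)_13: α=0, u≡6; β=1, v≡5 (mod 13); (6|13)=-1, (5|13)=-1; sign (−1)^0·-1^1·-1^0 = -1.
(a,b)_7: α=1, u≡4; β=2, v≡4 (mod 7); (4|7)=+1, (4|7)=+1; sign (−1)^0·+1^2·+1^1 = +1.
(a,b)_5: α=1, u≡4; β=2, v≡4 (mod 5); (4|5)=+1, (4|5)=+1; sign (−1)^0·+1^2·+1^1 = +1.
(a,b)_3: α=-8, u≡2; β=0, v≡1 (mod 3); (2|3)=-1, (1|3)=+1; sign (−1)^0·-1^0·+1^-8 = +1.
(a,b)_2: α=11, β=-4; u≡5, v≡7 (mod 8); ε(u)ε(v)=0·1, αω(v)=11·0, βω(u)=-4·1; sum ≡ 0  ⇒  +1.
(a,b)_11: α=0, u≡8; β=1, v≡3 (mod 11); (8|11)=-1, (3|11)=+1; sign (−1)^0·-1^1·+1^0 = -1.
(a,b)_17: α=0, u≡8; β=1, v≡10 (mod 17); (8|17)=+1, (10|17)=-1; sign (−1)^0·+1^1·-1^0 = +1.
(a,b)_∞: sgn(-70)=−, sgn(2431)=+, so +1.
|Ram(-70, 2431)| = 2, even; anisotropic at {11, 13}.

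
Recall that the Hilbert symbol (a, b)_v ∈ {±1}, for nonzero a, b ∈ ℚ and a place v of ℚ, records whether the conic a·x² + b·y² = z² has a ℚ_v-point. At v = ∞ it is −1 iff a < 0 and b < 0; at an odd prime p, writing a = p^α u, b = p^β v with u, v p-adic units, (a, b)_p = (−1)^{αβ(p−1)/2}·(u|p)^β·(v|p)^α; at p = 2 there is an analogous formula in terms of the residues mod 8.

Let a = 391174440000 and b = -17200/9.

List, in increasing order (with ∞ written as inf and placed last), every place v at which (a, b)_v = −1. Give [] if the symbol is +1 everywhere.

[3, 43]

Mod squares: a ≡ 5289, b ≡ -43. Check v ∈ {∞, 2, 3, 5, 41, 43}.
v=5: a=5^4·(≡4), b=5^2·(≡3) mod 5; (4|5)=+1, (3|5)=-1; (−1)^{4·2·2}·(+1)^2·(-1)^4 = +1.
v=41: a=41^1·(≡26), b=41^0·(≡25) mod 41; (26|41)=-1, (25|41)=+1; (−1)^{1·0·20}·(-1)^0·(+1)^1 = +1.
v=43: a=43^3·(≡26), b=43^1·(≡32) mod 43; (26|43)=-1, (32|43)=-1; (−1)^{3·1·21}·(-1)^1·(-1)^3 = -1.
v=∞: 5289 > 0 and -43 < 0  ⇒  (a,b)_∞ = +1.
v=2: v_2(a)=6, v_2(b)=4; units ≡ 1, 5 (mod 8); ε·ε+αω+βω = 0·0+6·1+4·0 ≡ 0  ⇒  (a,b)_2 = +1.
v=3: a=3^1·(≡2), b=3^-2·(≡2) mod 3; (2|3)=-1, (2|3)=-1; (−1)^{1·-2·1}·(-1)^-2·(-1)^1 = -1.
|Ram(5289, -43)| = 2, even; anisotropic at {3, 43}.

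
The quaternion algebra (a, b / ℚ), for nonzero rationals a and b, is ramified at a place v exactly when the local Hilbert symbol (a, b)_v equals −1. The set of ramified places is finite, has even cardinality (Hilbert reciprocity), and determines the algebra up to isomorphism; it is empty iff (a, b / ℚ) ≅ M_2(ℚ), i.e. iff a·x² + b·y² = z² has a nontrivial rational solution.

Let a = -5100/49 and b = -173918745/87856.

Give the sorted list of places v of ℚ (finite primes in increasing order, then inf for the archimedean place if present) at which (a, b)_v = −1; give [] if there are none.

Mod squares: a ≡ -51, b ≡ -1995. Check v ∈ {∞, 2, 3, 5, 7, 11, 13, 17, 19}.
v=7: a=7^-2·(≡3), b=7^1·(≡1) mod 7; (3|7)=-1, (1|7)=+1; (−1)^{-2·1·3}·(-1)^1·(+1)^-2 = -1.
v=17: a=17^1·(≡14), b=17^-2·(≡12) mod 17; (14|17)=-1, (12|17)=-1; (−1)^{1·-2·8}·(-1)^-2·(-1)^1 = -1.
v=19: a=19^0·(≡1), b=19^-1·(≡5) mod 19; (1|19)=+1, (5|19)=+1; (−1)^{0·-1·9}·(+1)^-1·(+1)^0 = +1.
v=13: a=13^0·(≡10), b=13^2·(≡7) mod 13; (10|13)=+1, (7|13)=-1; (−1)^{0·2·6}·(+1)^2·(-1)^0 = +1.
v=5: a=5^2·(≡4), b=5^1·(≡1) mod 5; (4|5)=+1, (1|5)=+1; (−1)^{2·1·2}·(+1)^1·(+1)^2 = +1.
v=2: v_2(a)=2, v_2(b)=-4; units ≡ 5, 5 (mod 8); ε·ε+αω+βω = 0·0+2·1+-4·1 ≡ 0  ⇒  (a,b)_2 = +1.
v=3: a=3^1·(≡1), b=3^5·(≡1) mod 3; (1|3)=+1, (1|3)=+1; (−1)^{1·5·1}·(+1)^5·(+1)^1 = -1.
v=∞: -51 < 0 and -1995 < 0  ⇒  (a,b)_∞ = -1.
v=11: a=11^0·(≡3), b=11^2·(≡8) mod 11; (3|11)=+1, (8|11)=-1; (−1)^{0·2·5}·(+1)^2·(-1)^0 = +1.
Ram(-51, -1995) = {3, 7, 17, ∞}; no ℚ_3-point on the conic.

[3, 7, 17, inf]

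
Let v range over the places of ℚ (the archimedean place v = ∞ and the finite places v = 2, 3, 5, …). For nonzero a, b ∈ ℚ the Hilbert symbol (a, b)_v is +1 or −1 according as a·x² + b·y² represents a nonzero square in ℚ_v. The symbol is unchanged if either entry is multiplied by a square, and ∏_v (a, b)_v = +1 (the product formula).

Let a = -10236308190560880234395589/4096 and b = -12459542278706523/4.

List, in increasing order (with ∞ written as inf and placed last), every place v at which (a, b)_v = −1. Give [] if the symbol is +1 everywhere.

[3, 17, 41, inf]

(a, b) ≡ (-17589, -13243) mod (ℚ^×)²; places V = {2, 3, 7, 11, 13, 17, 19, 41, ∞}.
(a,b)_11: α=5, u≡6; β=2, v≡5 (mod 11); (6|11)=-1, (5|11)=+1; sign (−1)^0·-1^2·+1^5 = +1.
(a,b)_41: α=1, u≡14; β=1, v≡9 (mod 41); (14|41)=-1, (9|41)=+1; sign (−1)^0·-1^1·+1^1 = -1.
(a,b)_13: α=3, u≡12; β=2, v≡10 (mod 13); (12|13)=+1, (10|13)=+1; sign (−1)^0·+1^2·+1^3 = +1.
(a,b)_2: α=-12, β=-2; u≡3, v≡5 (mod 8); ε(u)ε(v)=1·0, αω(v)=-12·1, βω(u)=-2·1; sum ≡ 0  ⇒  +1.
(a,b)_∞: sgn(-17589)=−, sgn(-13243)=−, so -1.
(a,b)_19: α=4, u≡9; β=3, v≡6 (mod 19); (9|19)=+1, (6|19)=+1; sign (−1)^0·+1^3·+1^4 = +1.
(a,b)_3: α=3, u≡2; β=2, v≡2 (mod 3); (2|3)=-1, (2|3)=-1; sign (−1)^0·-1^2·-1^3 = -1.
(a,b)_17: α=4, u≡3; β=3, v≡6 (mod 17); (3|17)=-1, (6|17)=-1; sign (−1)^0·-1^3·-1^4 = -1.
(a,b)_7: α=4, u≡2; β=2, v≡1 (mod 7); (2|7)=+1, (1|7)=+1; sign (−1)^0·+1^2·+1^4 = +1.
|Ram(-17589, -13243)| = 4, even; anisotropic at {3, 17, 41, ∞}.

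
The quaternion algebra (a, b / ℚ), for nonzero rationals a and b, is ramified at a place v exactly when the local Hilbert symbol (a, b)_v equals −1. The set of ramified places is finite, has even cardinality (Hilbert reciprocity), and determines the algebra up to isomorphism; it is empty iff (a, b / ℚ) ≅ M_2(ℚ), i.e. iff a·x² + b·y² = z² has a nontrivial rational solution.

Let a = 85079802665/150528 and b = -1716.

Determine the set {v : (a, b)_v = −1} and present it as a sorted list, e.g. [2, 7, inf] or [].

Mod squares: a ≡ 195, b ≡ -429. Check v ∈ {∞, 2, 3, 5, 7, 11, 13, 23}.
v=11: a=11^4·(≡10), b=11^1·(≡9) mod 11; (10|11)=-1, (9|11)=+1; (−1)^{4·1·5}·(-1)^1·(+1)^4 = -1.
v=13: a=13^3·(≡5), b=13^1·(≡11) mod 13; (5|13)=-1, (11|13)=-1; (−1)^{3·1·6}·(-1)^1·(-1)^3 = +1.
v=23: a=23^2·(≡20), b=23^0·(≡9) mod 23; (20|23)=-1, (9|23)=+1; (−1)^{2·0·11}·(-1)^0·(+1)^2 = +1.
v=5: a=5^1·(≡1), b=5^0·(≡4) mod 5; (1|5)=+1, (4|5)=+1; (−1)^{1·0·2}·(+1)^0·(+1)^1 = +1.
v=7: a=7^-2·(≡3), b=7^0·(≡6) mod 7; (3|7)=-1, (6|7)=-1; (−1)^{-2·0·3}·(-1)^0·(-1)^-2 = +1.
v=∞: 195 > 0 and -429 < 0  ⇒  (a,b)_∞ = +1.
v=2: v_2(a)=-10, v_2(b)=2; units ≡ 3, 3 (mod 8); ε·ε+αω+βω = 1·1+-10·1+2·1 ≡ 1  ⇒  (a,b)_2 = -1.
v=3: a=3^-1·(≡2), b=3^1·(≡1) mod 3; (2|3)=-1, (1|3)=+1; (−1)^{-1·1·1}·(-1)^1·(+1)^-1 = +1.
|Ram(195, -429)| = 2, even; anisotropic at {2, 11}.

[2, 11]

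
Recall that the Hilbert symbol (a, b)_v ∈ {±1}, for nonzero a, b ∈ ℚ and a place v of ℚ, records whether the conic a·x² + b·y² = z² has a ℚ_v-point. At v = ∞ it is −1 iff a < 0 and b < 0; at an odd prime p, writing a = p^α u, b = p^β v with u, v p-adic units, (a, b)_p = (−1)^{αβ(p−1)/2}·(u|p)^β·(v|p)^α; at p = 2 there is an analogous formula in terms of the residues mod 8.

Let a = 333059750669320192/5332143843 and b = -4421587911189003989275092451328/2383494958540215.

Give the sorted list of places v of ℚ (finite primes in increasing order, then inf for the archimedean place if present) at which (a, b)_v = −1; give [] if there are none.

[7, 19]

(a, b) ≡ (13566, -30) mod (ℚ^×)²; places V = {2, 3, 5, 7, 13, 17, 19, 23, 29, 47, ∞}.
(a,b)_17: α=5, u≡16; β=10, v≡8 (mod 17); (16|17)=+1, (8|17)=+1; sign (−1)^0·+1^10·+1^5 = +1.
(a,b)_5: α=0, u≡4; β=-1, v≡4 (mod 5); (4|5)=+1, (4|5)=+1; sign (−1)^0·+1^-1·+1^0 = +1.
(a,b)_3: α=-3, u≡1; β=-3, v≡2 (mod 3); (1|3)=+1, (2|3)=-1; sign (−1)^1·+1^-3·-1^-3 = +1.
(a,b)_13: α=-2, u≡6; β=-4, v≡12 (mod 13); (6|13)=-1, (12|13)=+1; sign (−1)^0·-1^-4·+1^-2 = +1.
(a,b)_∞: sgn(13566)=+, sgn(-30)=−, so +1.
(a,b)_23: α=-2, u≡20; β=-4, v≡18 (mod 23); (20|23)=-1, (18|23)=+1; sign (−1)^0·-1^-4·+1^-2 = +1.
(a,b)_29: α=2, u≡6; β=4, v≡24 (mod 29); (6|29)=+1, (24|29)=+1; sign (−1)^0·+1^4·+1^2 = +1.
(a,b)_47: α=-2, u≡11; β=-2, v≡8 (mod 47); (11|47)=-1, (8|47)=+1; sign (−1)^0·-1^-2·+1^-2 = +1.
(a,b)_2: α=21, β=33; u≡7, v≡1 (mod 8); ε(u)ε(v)=1·0, αω(v)=21·0, βω(u)=33·0; sum ≡ 0  ⇒  +1.
(a,b)_19: α=1, u≡7; β=2, v≡8 (mod 19); (7|19)=+1, (8|19)=-1; sign (−1)^0·+1^2·-1^1 = -1.
(a,b)_7: α=1, u≡5; β=0, v≡6 (mod 7); (5|7)=-1, (6|7)=-1; sign (−1)^0·-1^0·-1^1 = -1.
Ram(13566, -30) = {7, 19}; no ℚ_7-point on the conic.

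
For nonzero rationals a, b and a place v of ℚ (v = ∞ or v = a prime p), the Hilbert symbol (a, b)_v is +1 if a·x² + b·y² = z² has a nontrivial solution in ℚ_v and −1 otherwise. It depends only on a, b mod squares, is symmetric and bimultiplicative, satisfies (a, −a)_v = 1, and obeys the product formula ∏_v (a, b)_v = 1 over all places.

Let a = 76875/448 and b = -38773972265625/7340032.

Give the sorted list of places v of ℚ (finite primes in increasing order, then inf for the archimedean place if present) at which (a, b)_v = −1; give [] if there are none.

[3, 41]

(a, b) ≡ (861, -7) mod (ℚ^×)²; places V = {2, 3, 5, 7, 41, ∞}.
(a,b)_∞: sgn(861)=+, sgn(-7)=−, so +1.
(a,b)_7: α=-1, u≡1; β=-1, v≡3 (mod 7); (1|7)=+1, (3|7)=-1; sign (−1)^1·+1^-1·-1^-1 = +1.
(a,b)_5: α=4, u≡1; β=8, v≡3 (mod 5); (1|5)=+1, (3|5)=-1; sign (−1)^0·+1^8·-1^4 = +1.
(a,b)_2: α=-6, β=-20; u≡5, v≡1 (mod 8); ε(u)ε(v)=0·0, αω(v)=-6·0, βω(u)=-20·1; sum ≡ 0  ⇒  +1.
(a,b)_3: α=1, u≡2; β=10, v≡2 (mod 3); (2|3)=-1, (2|3)=-1; sign (−1)^0·-1^10·-1^1 = -1.
(a,b)_41: α=1, u≡31; β=2, v≡12 (mod 41); (31|41)=+1, (12|41)=-1; sign (−1)^0·+1^2·-1^1 = -1.
(861, -7 / ℚ) ramifies at {3, 41}: a division algebra.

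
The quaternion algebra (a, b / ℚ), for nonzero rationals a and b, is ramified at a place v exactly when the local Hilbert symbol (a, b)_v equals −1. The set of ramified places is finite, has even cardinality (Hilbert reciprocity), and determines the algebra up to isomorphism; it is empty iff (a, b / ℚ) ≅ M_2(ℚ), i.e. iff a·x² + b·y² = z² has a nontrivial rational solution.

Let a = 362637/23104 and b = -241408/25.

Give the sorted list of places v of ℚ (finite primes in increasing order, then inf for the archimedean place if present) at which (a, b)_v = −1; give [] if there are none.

Mod squares: a ≡ 37, b ≡ -943. Check v ∈ {∞, 2, 3, 5, 11, 19, 23, 37, 41}.
v=2: v_2(a)=-6, v_2(b)=8; units ≡ 5, 1 (mod 8); ε·ε+αω+βω = 0·0+-6·0+8·1 ≡ 0  ⇒  (a,b)_2 = +1.
v=37: a=37^1·(≡9), b=37^0·(≡14) mod 37; (9|37)=+1, (14|37)=-1; (−1)^{1·0·18}·(+1)^0·(-1)^1 = -1.
v=41: a=41^0·(≡25), b=41^1·(≡40) mod 41; (25|41)=+1, (40|41)=+1; (−1)^{0·1·20}·(+1)^1·(+1)^0 = +1.
v=5: a=5^0·(≡3), b=5^-2·(≡2) mod 5; (3|5)=-1, (2|5)=-1; (−1)^{0·-2·2}·(-1)^-2·(-1)^0 = +1.
v=23: a=23^0·(≡15), b=23^1·(≡19) mod 23; (15|23)=-1, (19|23)=-1; (−1)^{0·1·11}·(-1)^1·(-1)^0 = -1.
v=11: a=11^2·(≡4), b=11^0·(≡3) mod 11; (4|11)=+1, (3|11)=+1; (−1)^{2·0·5}·(+1)^0·(+1)^2 = +1.
v=∞: 37 > 0 and -943 < 0  ⇒  (a,b)_∞ = +1.
v=19: a=19^-2·(≡14), b=19^0·(≡1) mod 19; (14|19)=-1, (1|19)=+1; (−1)^{-2·0·9}·(-1)^0·(+1)^-2 = +1.
v=3: a=3^4·(≡1), b=3^0·(≡2) mod 3; (1|3)=+1, (2|3)=-1; (−1)^{4·0·1}·(+1)^0·(-1)^4 = +1.
Ram(37, -943) = {23, 37}; no ℚ_23-point on the conic.

[23, 37]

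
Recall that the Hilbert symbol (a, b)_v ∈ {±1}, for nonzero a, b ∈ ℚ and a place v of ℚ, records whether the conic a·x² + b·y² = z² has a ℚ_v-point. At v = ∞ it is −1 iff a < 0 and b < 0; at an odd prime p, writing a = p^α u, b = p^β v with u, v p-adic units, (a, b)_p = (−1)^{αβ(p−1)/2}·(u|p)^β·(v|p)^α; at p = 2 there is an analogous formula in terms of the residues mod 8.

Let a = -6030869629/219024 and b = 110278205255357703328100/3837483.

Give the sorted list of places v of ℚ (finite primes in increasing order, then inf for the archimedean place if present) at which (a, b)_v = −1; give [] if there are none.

Mod squares: a ≡ -7429, b ≡ 483. Check v ∈ {∞, 2, 3, 5, 7, 13, 17, 19, 23, 29, 53}.
v=17: a=17^3·(≡12), b=17^6·(≡6) mod 17; (12|17)=-1, (6|17)=-1; (−1)^{3·6·8}·(-1)^6·(-1)^3 = -1.
v=7: a=7^0·(≡6), b=7^1·(≡6) mod 7; (6|7)=-1, (6|7)=-1; (−1)^{0·1·3}·(-1)^1·(-1)^0 = -1.
v=13: a=13^-2·(≡11), b=13^-2·(≡7) mod 13; (11|13)=-1, (7|13)=-1; (−1)^{-2·-2·6}·(-1)^-2·(-1)^-2 = +1.
v=5: a=5^0·(≡4), b=5^2·(≡3) mod 5; (4|5)=+1, (3|5)=-1; (−1)^{0·2·2}·(+1)^2·(-1)^0 = +1.
v=∞: -7429 < 0 and 483 > 0  ⇒  (a,b)_∞ = +1.
v=19: a=19^1·(≡12), b=19^2·(≡3) mod 19; (12|19)=-1, (3|19)=-1; (−1)^{1·2·9}·(-1)^2·(-1)^1 = -1.
v=23: a=23^1·(≡17), b=23^5·(≡5) mod 23; (17|23)=-1, (5|23)=-1; (−1)^{1·5·11}·(-1)^5·(-1)^1 = -1.
v=29: a=29^0·(≡6), b=29^-2·(≡27) mod 29; (6|29)=+1, (27|29)=-1; (−1)^{0·-2·14}·(+1)^-2·(-1)^0 = +1.
v=2: v_2(a)=-4, v_2(b)=2; units ≡ 3, 3 (mod 8); ε·ε+αω+βω = 1·1+-4·1+2·1 ≡ 1  ⇒  (a,b)_2 = -1.
v=53: a=53^2·(≡15), b=53^2·(≡46) mod 53; (15|53)=+1, (46|53)=+1; (−1)^{2·2·26}·(+1)^2·(+1)^2 = +1.
v=3: a=3^-4·(≡2), b=3^-3·(≡2) mod 3; (2|3)=-1, (2|3)=-1; (−1)^{-4·-3·1}·(-1)^-3·(-1)^-4 = -1.
(-7429, 483 / ℚ) ramifies at {2, 3, 7, 17, 19, 23}: a division algebra.

[2, 3, 7, 17, 19, 23]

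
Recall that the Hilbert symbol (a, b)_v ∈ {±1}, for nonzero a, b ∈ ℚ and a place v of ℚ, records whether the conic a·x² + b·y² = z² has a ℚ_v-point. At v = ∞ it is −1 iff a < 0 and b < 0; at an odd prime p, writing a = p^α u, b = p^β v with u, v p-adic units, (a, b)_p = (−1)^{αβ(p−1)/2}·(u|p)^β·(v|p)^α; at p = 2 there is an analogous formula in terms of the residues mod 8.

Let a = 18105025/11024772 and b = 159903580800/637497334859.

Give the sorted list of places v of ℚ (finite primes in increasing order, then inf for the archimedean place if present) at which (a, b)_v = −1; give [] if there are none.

[3, 23]

(a, b) ≡ (33, 1518) mod (ℚ^×)²; places V = {2, 3, 5, 7, 11, 17, 23, 37, ∞}.
(a,b)_3: α=-1, u≡2; β=1, v≡2 (mod 3); (2|3)=-1, (2|3)=-1; sign (−1)^1·-1^1·-1^-1 = -1.
(a,b)_5: α=2, u≡3; β=2, v≡3 (mod 5); (3|5)=-1, (3|5)=-1; sign (−1)^0·-1^2·-1^2 = +1.
(a,b)_23: α=2, u≡11; β=3, v≡21 (mod 23); (11|23)=-1, (21|23)=-1; sign (−1)^0·-1^3·-1^2 = -1.
(a,b)_37: α=2, u≡3; β=2, v≡7 (mod 37); (3|37)=+1, (7|37)=+1; sign (−1)^0·+1^2·+1^2 = +1.
(a,b)_17: α=-4, u≡15; β=-6, v≡14 (mod 17); (15|17)=+1, (14|17)=-1; sign (−1)^0·+1^-6·-1^-4 = +1.
(a,b)_11: α=-1, u≡9; β=-1, v≡10 (mod 11); (9|11)=+1, (10|11)=-1; sign (−1)^1·+1^-1·-1^-1 = +1.
(a,b)_7: α=0, u≡5; β=-4, v≡3 (mod 7); (5|7)=-1, (3|7)=-1; sign (−1)^0·-1^-4·-1^0 = +1.
(a,b)_2: α=-2, β=7; u≡1, v≡7 (mod 8); ε(u)ε(v)=0·1, αω(v)=-2·0, βω(u)=7·0; sum ≡ 0  ⇒  +1.
(a,b)_∞: sgn(33)=+, sgn(1518)=+, so +1.
|Ram(33, 1518)| = 2, even; anisotropic at {3, 23}.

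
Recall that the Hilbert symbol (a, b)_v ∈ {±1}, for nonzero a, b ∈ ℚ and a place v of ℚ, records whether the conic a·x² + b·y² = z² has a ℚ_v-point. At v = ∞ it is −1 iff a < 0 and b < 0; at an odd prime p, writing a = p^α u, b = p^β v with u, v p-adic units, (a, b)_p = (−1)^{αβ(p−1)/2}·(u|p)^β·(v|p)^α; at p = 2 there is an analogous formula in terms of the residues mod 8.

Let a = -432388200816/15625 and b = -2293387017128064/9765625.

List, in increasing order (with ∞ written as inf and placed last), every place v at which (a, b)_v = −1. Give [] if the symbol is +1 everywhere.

(a, b) ≡ (-759, -111826) mod (ℚ^×)²; places V = {2, 3, 5, 11, 13, 17, 23, ∞}.
(a,b)_5: α=-6, u≡4; β=-10, v≡1 (mod 5); (4|5)=+1, (1|5)=+1; sign (−1)^0·+1^-10·+1^-6 = +1.
(a,b)_2: α=4, β=7; u≡1, v≡7 (mod 8); ε(u)ε(v)=0·1, αω(v)=4·0, βω(u)=7·0; sum ≡ 0  ⇒  +1.
(a,b)_17: α=2, u≡11; β=3, v≡9 (mod 17); (11|17)=-1, (9|17)=+1; sign (−1)^0·-1^3·+1^2 = -1.
(a,b)_23: α=1, u≡1; β=1, v≡15 (mod 23); (1|23)=+1, (15|23)=-1; sign (−1)^1·+1^1·-1^1 = +1.
(a,b)_11: α=1, u≡2; β=1, v≡9 (mod 11); (2|11)=-1, (9|11)=+1; sign (−1)^1·-1^1·+1^1 = +1.
(a,b)_13: α=2, u≡6; β=3, v≡4 (mod 13); (6|13)=-1, (4|13)=+1; sign (−1)^0·-1^3·+1^2 = -1.
(a,b)_∞: sgn(-759)=−, sgn(-111826)=−, so -1.
(a,b)_3: α=7, u≡2; β=8, v≡2 (mod 3); (2|3)=-1, (2|3)=-1; sign (−1)^0·-1^8·-1^7 = -1.
Ram(-759, -111826) = {3, 13, 17, ∞}; no ℚ_3-point on the conic.

[3, 13, 17, inf]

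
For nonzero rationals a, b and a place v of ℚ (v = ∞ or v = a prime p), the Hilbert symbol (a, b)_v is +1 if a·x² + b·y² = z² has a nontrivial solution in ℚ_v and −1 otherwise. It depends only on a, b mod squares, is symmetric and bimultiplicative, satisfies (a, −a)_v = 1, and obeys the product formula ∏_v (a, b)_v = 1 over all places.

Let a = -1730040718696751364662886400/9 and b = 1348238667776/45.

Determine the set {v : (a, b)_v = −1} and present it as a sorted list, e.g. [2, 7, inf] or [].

(a, b) ≡ (-294814, 1956955) mod (ℚ^×)²; places V = {2, 3, 5, 7, 11, 13, 17, 23, 29, ∞}.
(a,b)_29: α=5, u≡25; β=2, v≡23 (mod 29); (25|29)=+1, (23|29)=+1; sign (−1)^0·+1^2·+1^5 = +1.
(a,b)_2: α=19, β=12; u≡1, v≡3 (mod 8); ε(u)ε(v)=0·1, αω(v)=19·1, βω(u)=12·0; sum ≡ 1  ⇒  -1.
(a,b)_3: α=-2, u≡2; β=-2, v≡1 (mod 3); (2|3)=-1, (1|3)=+1; sign (−1)^0·-1^-2·+1^-2 = +1.
(a,b)_5: α=2, u≡1; β=-1, v≡4 (mod 5); (1|5)=+1, (4|5)=+1; sign (−1)^0·+1^-1·+1^2 = +1.
(a,b)_17: α=3, u≡8; β=1, v≡1 (mod 17); (8|17)=+1, (1|17)=+1; sign (−1)^0·+1^1·+1^3 = +1.
(a,b)_13: α=3, u≡6; β=1, v≡5 (mod 13); (6|13)=-1, (5|13)=-1; sign (−1)^0·-1^1·-1^3 = +1.
(a,b)_∞: sgn(-294814)=−, sgn(1956955)=+, so +1.
(a,b)_11: α=0, u≡10; β=1, v≡8 (mod 11); (10|11)=-1, (8|11)=-1; sign (−1)^0·-1^1·-1^0 = -1.
(a,b)_23: α=3, u≡18; β=1, v≡9 (mod 23); (18|23)=+1, (9|23)=+1; sign (−1)^1·+1^1·+1^3 = -1.
(a,b)_7: α=2, u≡3; β=1, v≡6 (mod 7); (3|7)=-1, (6|7)=-1; sign (−1)^0·-1^1·-1^2 = -1.
|Ram(-294814, 1956955)| = 4, even; anisotropic at {2, 7, 11, 23}.

[2, 7, 11, 23]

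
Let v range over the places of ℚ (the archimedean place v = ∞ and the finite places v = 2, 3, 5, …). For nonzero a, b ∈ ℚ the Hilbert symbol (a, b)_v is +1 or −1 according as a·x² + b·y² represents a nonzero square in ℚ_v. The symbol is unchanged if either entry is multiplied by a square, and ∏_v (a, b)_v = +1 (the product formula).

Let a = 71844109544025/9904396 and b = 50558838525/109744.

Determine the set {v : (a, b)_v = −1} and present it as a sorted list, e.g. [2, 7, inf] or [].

[2, 17]

Mod squares: a ≡ 871131, b ≡ 30039. Check v ∈ {∞, 2, 3, 5, 7, 13, 17, 19, 29, 31}.
v=19: a=19^-5·(≡13), b=19^-3·(≡17) mod 19; (13|19)=-1, (17|19)=+1; (−1)^{-5·-3·9}·(-1)^-3·(+1)^-5 = +1.
v=∞: 871131 > 0 and 30039 > 0  ⇒  (a,b)_∞ = +1.
v=31: a=31^1·(≡23), b=31^1·(≡8) mod 31; (23|31)=-1, (8|31)=+1; (−1)^{1·1·15}·(-1)^1·(+1)^1 = +1.
v=29: a=29^3·(≡9), b=29^2·(≡4) mod 29; (9|29)=+1, (4|29)=+1; (−1)^{3·2·14}·(+1)^2·(+1)^3 = +1.
v=7: a=7^2·(≡4), b=7^0·(≡4) mod 7; (4|7)=+1, (4|7)=+1; (−1)^{2·0·3}·(+1)^0·(+1)^2 = +1.
v=13: a=13^2·(≡1), b=13^2·(≡12) mod 13; (1|13)=+1, (12|13)=+1; (−1)^{2·2·6}·(+1)^2·(+1)^2 = +1.
v=5: a=5^2·(≡1), b=5^2·(≡4) mod 5; (1|5)=+1, (4|5)=+1; (−1)^{2·2·2}·(+1)^2·(+1)^2 = +1.
v=17: a=17^1·(≡14), b=17^1·(≡15) mod 17; (14|17)=-1, (15|17)=+1; (−1)^{1·1·8}·(-1)^1·(+1)^1 = -1.
v=3: a=3^3·(≡1), b=3^3·(≡2) mod 3; (1|3)=+1, (2|3)=-1; (−1)^{3·3·1}·(+1)^3·(-1)^3 = +1.
v=2: v_2(a)=-2, v_2(b)=-4; units ≡ 3, 7 (mod 8); ε·ε+αω+βω = 1·1+-2·0+-4·1 ≡ 1  ⇒  (a,b)_2 = -1.
|Ram(871131, 30039)| = 2, even; anisotropic at {2, 17}.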